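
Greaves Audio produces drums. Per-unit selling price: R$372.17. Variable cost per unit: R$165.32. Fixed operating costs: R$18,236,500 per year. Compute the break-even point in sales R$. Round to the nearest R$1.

R$32,811,594

CM per unit = R$372.17 − R$165.32 = R$206.85; CM ratio = R$206.85 / R$372.17 = 0.5558.
Break-even sales = FC ÷ CM ratio = R$18,236,500 × R$372.17 / R$206.85 = R$32,811,594.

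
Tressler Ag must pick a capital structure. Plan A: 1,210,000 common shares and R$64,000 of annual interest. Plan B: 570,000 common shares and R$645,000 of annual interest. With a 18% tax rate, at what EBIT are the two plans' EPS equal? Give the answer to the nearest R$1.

Set EPS_A = EPS_B: (EBIT − R$64,000)(1 − 0.18) ÷ 1,210,000 = (EBIT − R$645,000)(1 − 0.18) ÷ 570,000.
Cancelling (1 − t) and cross-multiplying: 570,000·(EBIT − 64,000) = 1,210,000·(EBIT − 645,000).
Solving, EBIT = (645,000·1,210,000 − 64,000·570,000) / (1,210,000 − 570,000) = 743,970,000,000 / 640,000 = 1,162,453.12.

R$1,162,453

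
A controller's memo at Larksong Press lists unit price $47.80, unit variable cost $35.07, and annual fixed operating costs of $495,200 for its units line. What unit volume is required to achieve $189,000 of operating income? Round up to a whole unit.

53,748 units

Unit CM = price − variable cost = $47.80 − $35.07 = $12.73.
Required volume = (fixed costs + target profit) ÷ CM = ($495,200 + $189,000) ÷ $12.73 = 53,747.05, so 53,748 units.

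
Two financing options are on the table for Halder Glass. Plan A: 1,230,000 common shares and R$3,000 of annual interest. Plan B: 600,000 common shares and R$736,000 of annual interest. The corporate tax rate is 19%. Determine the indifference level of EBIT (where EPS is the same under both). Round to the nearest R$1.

R$1,434,095

At indifference, (EBIT − 3,000)(1 − t)/1,230,000 = (EBIT − 736,000)(1 − t)/600,000.
Cancelling (1 − t) and cross-multiplying: 600,000·(EBIT − 3,000) = 1,230,000·(EBIT − 736,000).
Solving, EBIT = (736,000·1,230,000 − 3,000·600,000) / (1,230,000 − 600,000) = 903,480,000,000 / 630,000 = 1,434,095.24.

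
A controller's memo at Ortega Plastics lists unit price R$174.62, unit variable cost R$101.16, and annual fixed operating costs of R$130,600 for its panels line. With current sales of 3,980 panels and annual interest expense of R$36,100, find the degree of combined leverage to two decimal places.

At 3,980 units, contribution = 3,980 × R$73.46 = R$292,370.80.
Subtracting fixed costs: EBIT = R$292,370.80 − R$130,600 = R$161,770.80. Interest = R$36,100.00, so EBIT − I = R$125,670.80.
Degree of total leverage = total CM / (EBIT − interest) = R$292,370.80 / R$125,670.80 = 2.3265.

2.33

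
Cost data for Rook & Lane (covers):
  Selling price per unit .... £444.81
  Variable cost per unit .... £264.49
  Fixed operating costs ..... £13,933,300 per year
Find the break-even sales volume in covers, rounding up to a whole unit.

Each unit contributes £444.81 − £264.49 = £180.32.
Break-even volume = fixed costs ÷ CM per unit = £13,933,300 ÷ £180.32 = 77,269.85, so 77,270 covers.

77,270 covers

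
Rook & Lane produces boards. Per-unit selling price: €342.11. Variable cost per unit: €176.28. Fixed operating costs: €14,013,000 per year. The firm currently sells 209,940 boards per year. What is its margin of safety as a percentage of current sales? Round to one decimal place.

59.7%

Unit CM = price − variable cost = €342.11 − €176.28 = €165.83. Break-even units = €14,013,000 ÷ €165.83 = 84,502.20; break-even revenue = 84,502.20 × €342.11 = €28,909,048.00.
Actual sales revenue = 209,940 × €342.11 = €71,822,573.40.
Margin of safety = (€71,822,573.40 − €28,909,048.00) ÷ €71,822,573.40 = 59.7%.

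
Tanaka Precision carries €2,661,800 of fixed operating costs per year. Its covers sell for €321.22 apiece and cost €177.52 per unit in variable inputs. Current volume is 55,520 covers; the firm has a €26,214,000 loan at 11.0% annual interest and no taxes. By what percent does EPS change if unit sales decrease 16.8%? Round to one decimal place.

-55.1%

Contribution at this volume is 55,520 × €143.70 = €7,978,224.00.
Subtracting fixed costs: EBIT = €7,978,224.00 − €2,661,800 = €5,316,424.00.
Interest = €2,883,540.00, so EBIT − I = €2,432,884.00.
Degree of combined leverage = contribution ÷ (EBIT − I) = €7,978,224.00 ÷ €2,432,884.00 = 3.2793.
EPS therefore changes by 3.2793 × (-16.8%) = -55.1%.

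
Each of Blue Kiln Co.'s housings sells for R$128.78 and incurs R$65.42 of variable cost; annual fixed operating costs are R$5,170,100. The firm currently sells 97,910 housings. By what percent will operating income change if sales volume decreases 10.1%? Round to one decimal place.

-60.6%

Contribution at this volume is 97,910 × R$63.36 = R$6,203,577.60.
Operating income = contribution − fixed costs = R$6,203,577.60 − R$5,170,100 = R$1,033,477.60.
Degree of operating leverage = R$6,203,577.60 / R$1,033,477.60 = 6.0026.
%ΔEBIT = DOL × %ΔSales = 6.0026 × -10.1% = -60.6%.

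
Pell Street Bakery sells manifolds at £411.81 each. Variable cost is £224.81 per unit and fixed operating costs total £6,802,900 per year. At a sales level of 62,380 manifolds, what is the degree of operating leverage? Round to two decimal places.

2.40

Contribution at this volume is 62,380 × £187.00 = £11,665,060.00.
Operating income = contribution − fixed costs = £11,665,060.00 − £6,802,900 = £4,862,160.00.
So DOL = total CM / EBIT = £11,665,060.00 / £4,862,160.00 = 2.3992.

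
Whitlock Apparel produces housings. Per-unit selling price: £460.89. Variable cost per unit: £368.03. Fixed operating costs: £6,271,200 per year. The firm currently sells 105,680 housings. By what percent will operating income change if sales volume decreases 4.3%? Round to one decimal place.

Total contribution margin = 105,680 × £92.86 = £9,813,444.80.
Operating income = contribution − fixed costs = £9,813,444.80 − £6,271,200 = £3,542,244.80.
Degree of operating leverage = £9,813,444.80 / £3,542,244.80 = 2.7704.
Operating income changes by 2.7704 × -4.3% = -11.9%.

-11.9%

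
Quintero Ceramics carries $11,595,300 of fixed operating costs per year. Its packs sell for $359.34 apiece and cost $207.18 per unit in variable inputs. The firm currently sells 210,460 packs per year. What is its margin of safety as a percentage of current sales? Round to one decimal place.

63.8%

Unit CM = price − variable cost = $359.34 − $207.18 = $152.16. Break-even units = $11,595,300 ÷ $152.16 = 76,204.65; break-even revenue = 76,204.65 × $359.34 = $27,383,380.01.
Actual sales revenue = 210,460 × $359.34 = $75,626,696.40.
Margin of safety = ($75,626,696.40 − $27,383,380.01) ÷ $75,626,696.40 = 63.8%.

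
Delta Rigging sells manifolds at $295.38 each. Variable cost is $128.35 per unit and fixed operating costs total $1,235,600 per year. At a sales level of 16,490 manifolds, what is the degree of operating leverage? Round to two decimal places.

1.81

Contribution at this volume is 16,490 × $167.03 = $2,754,324.70.
Subtracting fixed costs: EBIT = $2,754,324.70 − $1,235,600 = $1,518,724.70.
So DOL = total CM / EBIT = $2,754,324.70 / $1,518,724.70 = 1.8136.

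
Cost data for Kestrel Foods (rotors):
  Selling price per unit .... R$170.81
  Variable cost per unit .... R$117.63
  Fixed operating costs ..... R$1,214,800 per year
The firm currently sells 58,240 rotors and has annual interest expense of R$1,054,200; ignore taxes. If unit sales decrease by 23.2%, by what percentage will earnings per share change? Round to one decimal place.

-86.8%

Total contribution margin = 58,240 × R$53.18 = R$3,097,203.20.
Subtracting fixed costs: EBIT = R$3,097,203.20 − R$1,214,800 = R$1,882,403.20.
After interest of R$1,054,200.00, pre-tax earnings = R$828,203.20.
Degree of combined leverage = contribution ÷ (EBIT − I) = R$3,097,203.20 ÷ R$828,203.20 = 3.7397.
%ΔEPS = DCL × %ΔSales = 3.7397 × -23.2% = -86.8%.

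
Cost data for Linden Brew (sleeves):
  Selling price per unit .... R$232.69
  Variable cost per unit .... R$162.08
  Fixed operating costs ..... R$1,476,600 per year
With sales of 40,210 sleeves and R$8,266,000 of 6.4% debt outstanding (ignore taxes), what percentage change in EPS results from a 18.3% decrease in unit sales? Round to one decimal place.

Total contribution margin = 40,210 × R$70.61 = R$2,839,228.10.
EBIT = R$2,839,228.10 − R$1,476,600 = R$1,362,628.10.
Interest = R$529,024.00, so EBIT − I = R$833,604.10.
DCL = total CM / (EBIT − I) = R$2,839,228.10 / R$833,604.10 = 3.4060.
EPS therefore changes by 3.4060 × (-18.3%) = -62.3%.

-62.3%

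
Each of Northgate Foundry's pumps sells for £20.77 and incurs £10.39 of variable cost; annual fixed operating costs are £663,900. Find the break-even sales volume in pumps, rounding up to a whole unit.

63,960 pumps

Each unit contributes £20.77 − £10.39 = £10.38.
Break-even volume = fixed costs ÷ CM per unit = £663,900 ÷ £10.38 = 63,959.54, so 63,960 pumps.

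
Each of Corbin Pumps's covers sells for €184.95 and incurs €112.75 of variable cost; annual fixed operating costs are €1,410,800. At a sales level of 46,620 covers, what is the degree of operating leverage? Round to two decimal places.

1.72

Contribution at this volume is 46,620 × €72.20 = €3,365,964.00.
Operating income = contribution − fixed costs = €3,365,964.00 − €1,410,800 = €1,955,164.00.
So DOL = total CM / EBIT = €3,365,964.00 / €1,955,164.00 = 1.7216.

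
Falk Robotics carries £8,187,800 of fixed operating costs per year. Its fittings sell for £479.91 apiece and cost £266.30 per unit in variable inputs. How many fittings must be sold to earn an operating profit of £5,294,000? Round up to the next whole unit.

Each unit contributes £479.91 − £266.30 = £213.61.
Units = (FC + target) / CM = (£8,187,800 + £5,294,000) / £213.61 = 63,114.09, so 63,115 fittings.

63,115 fittings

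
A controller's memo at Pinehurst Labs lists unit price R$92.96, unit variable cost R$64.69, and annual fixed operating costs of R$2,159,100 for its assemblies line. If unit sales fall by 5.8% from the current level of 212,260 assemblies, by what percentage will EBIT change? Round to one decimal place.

-9.1%

At 212,260 units, contribution = 212,260 × R$28.27 = R$6,000,590.20.
Subtracting fixed costs: EBIT = R$6,000,590.20 − R$2,159,100 = R$3,841,490.20.
Degree of operating leverage = R$6,000,590.20 / R$3,841,490.20 = 1.5620.
%ΔEBIT = DOL × %ΔSales = 1.5620 × -5.8% = -9.1%.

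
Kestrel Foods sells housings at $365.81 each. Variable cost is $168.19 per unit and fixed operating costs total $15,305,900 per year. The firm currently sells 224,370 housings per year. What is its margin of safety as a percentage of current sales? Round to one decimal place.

65.5%

Contribution margin per unit = $365.81 − $168.19 = $197.62. Break-even units = $15,305,900 ÷ $197.62 = 77,451.17; break-even revenue = 77,451.17 × $365.81 = $28,332,412.10.
Current sales = 224,370 × $365.81 = $82,076,789.70.
Margin of safety = ($82,076,789.70 − $28,332,412.10) ÷ $82,076,789.70 = 65.5%.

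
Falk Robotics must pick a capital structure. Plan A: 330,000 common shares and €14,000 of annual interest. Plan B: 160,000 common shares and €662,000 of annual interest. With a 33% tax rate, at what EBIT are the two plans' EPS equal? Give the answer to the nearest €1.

Set EPS_A = EPS_B: (EBIT − €14,000)(1 − 0.33) ÷ 330,000 = (EBIT − €662,000)(1 − 0.33) ÷ 160,000.
The (1 − t) factor cancels: (EBIT − 14,000) × 160,000 = (EBIT − 662,000) × 330,000.
Solving, EBIT = (662,000·330,000 − 14,000·160,000) / (330,000 − 160,000) = 216,220,000,000 / 170,000 = 1,271,882.35.

€1,271,882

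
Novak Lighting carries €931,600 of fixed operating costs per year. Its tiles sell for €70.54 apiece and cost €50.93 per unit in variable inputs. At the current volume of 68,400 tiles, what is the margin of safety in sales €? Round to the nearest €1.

Contribution margin per unit = €70.54 − €50.93 = €19.61. Break-even units = €931,600 ÷ €19.61 = 47,506.37; break-even revenue = 47,506.37 × €70.54 = €3,351,099.64.
Current sales = 68,400 × €70.54 = €4,824,936.00.
Margin of safety = €4,824,936.00 − €3,351,099.64 = €1,473,836.

€1,473,836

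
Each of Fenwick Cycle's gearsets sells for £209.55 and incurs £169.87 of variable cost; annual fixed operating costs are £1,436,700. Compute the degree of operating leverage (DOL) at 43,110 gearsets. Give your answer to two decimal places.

Contribution at this volume is 43,110 × £39.68 = £1,710,604.80.
Operating income = contribution − fixed costs = £1,710,604.80 − £1,436,700 = £273,904.80.
Degree of operating leverage = £1,710,604.80 / £273,904.80 = 6.2453.

6.25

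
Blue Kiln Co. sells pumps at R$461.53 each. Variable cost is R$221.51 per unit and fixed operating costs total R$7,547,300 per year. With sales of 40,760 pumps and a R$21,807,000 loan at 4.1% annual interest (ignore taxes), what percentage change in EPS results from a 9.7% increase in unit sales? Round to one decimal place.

Contribution at this volume is 40,760 × R$240.02 = R$9,783,215.20.
EBIT = R$9,783,215.20 − R$7,547,300 = R$2,235,915.20.
After interest of R$894,087.00, pre-tax earnings = R$1,341,828.20.
DCL = total CM / (EBIT − I) = R$9,783,215.20 / R$1,341,828.20 = 7.2910.
%ΔEPS = DCL × %ΔSales = 7.2910 × +9.7% = +70.7%.

+70.7%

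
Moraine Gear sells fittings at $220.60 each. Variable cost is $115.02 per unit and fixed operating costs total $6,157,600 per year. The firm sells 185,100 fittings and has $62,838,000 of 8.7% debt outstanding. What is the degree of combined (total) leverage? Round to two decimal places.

2.47

Contribution at this volume is 185,100 × $105.58 = $19,542,858.00.
Subtracting fixed costs: EBIT = $19,542,858.00 − $6,157,600 = $13,385,258.00. Interest = $5,466,906.00.
DOL = $19,542,858.00 ÷ $13,385,258.00 = 1.4600; DFL = $13,385,258.00 ÷ $7,918,352.00 = 1.6904.
DCL = DOL × DFL = 1.4600 × 1.6904 = 2.4680.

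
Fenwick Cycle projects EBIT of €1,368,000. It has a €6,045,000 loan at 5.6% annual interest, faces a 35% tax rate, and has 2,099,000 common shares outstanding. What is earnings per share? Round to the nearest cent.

Pre-tax income = €1,368,000 − €338,520.00 = €1,029,480.00.
After tax at 35%: net income = €1,029,480.00 × 0.65 = €669,162.00.
EPS = €669,162.00 ÷ 2,099,000 = €0.32.

€0.32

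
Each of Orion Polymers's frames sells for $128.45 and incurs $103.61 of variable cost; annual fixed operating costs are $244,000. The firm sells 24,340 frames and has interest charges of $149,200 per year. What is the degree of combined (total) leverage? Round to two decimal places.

Contribution at this volume is 24,340 × $24.84 = $604,605.60.
Operating income = contribution − fixed costs = $604,605.60 − $244,000 = $360,605.60. Interest = $149,200.00.
DOL = $604,605.60 ÷ $360,605.60 = 1.6766; DFL = $360,605.60 ÷ $211,405.60 = 1.7058.
Combined leverage = 1.6766 × 1.7058 = 2.8599.

2.86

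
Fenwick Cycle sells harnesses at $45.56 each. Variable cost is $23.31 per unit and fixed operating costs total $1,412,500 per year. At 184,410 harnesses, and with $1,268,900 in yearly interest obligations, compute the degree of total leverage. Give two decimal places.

Total contribution margin = 184,410 × $22.25 = $4,103,122.50.
Operating income = contribution − fixed costs = $4,103,122.50 − $1,412,500 = $2,690,622.50. Interest = $1,268,900.00.
DOL = $4,103,122.50 ÷ $2,690,622.50 = 1.5250; DFL = $2,690,622.50 ÷ $1,421,722.50 = 1.8925.
Combined leverage = 1.5250 × 1.8925 = 2.8861.

2.89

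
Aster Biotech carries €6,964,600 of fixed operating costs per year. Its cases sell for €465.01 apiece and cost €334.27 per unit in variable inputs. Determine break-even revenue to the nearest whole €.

CM per unit = €465.01 − €334.27 = €130.74; CM ratio = €130.74 / €465.01 = 0.2812.
Break-even sales = FC ÷ CM ratio = €6,964,600 × €465.01 / €130.74 = €24,771,368.

€24,771,368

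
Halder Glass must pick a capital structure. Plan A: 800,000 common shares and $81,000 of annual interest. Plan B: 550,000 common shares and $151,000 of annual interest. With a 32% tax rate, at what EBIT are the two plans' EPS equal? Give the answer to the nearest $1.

Set EPS_A = EPS_B: (EBIT − $81,000)(1 − 0.32) ÷ 800,000 = (EBIT − $151,000)(1 − 0.32) ÷ 550,000.
The (1 − t) factor cancels: (EBIT − 81,000) × 550,000 = (EBIT − 151,000) × 800,000.
Solving, EBIT = (151,000·800,000 − 81,000·550,000) / (800,000 − 550,000) = 76,250,000,000 / 250,000 = 305,000.00.

$305,000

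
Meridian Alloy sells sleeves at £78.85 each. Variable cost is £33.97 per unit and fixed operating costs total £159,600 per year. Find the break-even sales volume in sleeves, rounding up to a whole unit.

3,557 sleeves

Each unit contributes £78.85 − £33.97 = £44.88.
Units to break even: £159,600 ÷ £44.88 = 3,556.15, rounded up to 3,557.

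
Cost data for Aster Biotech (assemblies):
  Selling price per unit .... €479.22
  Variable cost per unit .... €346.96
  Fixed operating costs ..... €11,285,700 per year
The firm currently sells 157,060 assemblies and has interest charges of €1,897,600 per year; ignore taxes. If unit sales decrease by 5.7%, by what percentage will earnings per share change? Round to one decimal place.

Contribution at this volume is 157,060 × €132.26 = €20,772,755.60.
EBIT = €20,772,755.60 − €11,285,700 = €9,487,055.60.
After interest of €1,897,600.00, pre-tax earnings = €7,589,455.60.
Degree of combined leverage = contribution ÷ (EBIT − I) = €20,772,755.60 ÷ €7,589,455.60 = 2.7371.
%ΔEPS = DCL × %ΔSales = 2.7371 × -5.7% = -15.6%.

-15.6%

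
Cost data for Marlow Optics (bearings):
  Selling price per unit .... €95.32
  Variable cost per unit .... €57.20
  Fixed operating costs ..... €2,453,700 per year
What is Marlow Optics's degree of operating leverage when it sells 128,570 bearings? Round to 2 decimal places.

2.00

At 128,570 units, contribution = 128,570 × €38.12 = €4,901,088.40.
EBIT = €4,901,088.40 − €2,453,700 = €2,447,388.40.
Degree of operating leverage = €4,901,088.40 / €2,447,388.40 = 2.0026.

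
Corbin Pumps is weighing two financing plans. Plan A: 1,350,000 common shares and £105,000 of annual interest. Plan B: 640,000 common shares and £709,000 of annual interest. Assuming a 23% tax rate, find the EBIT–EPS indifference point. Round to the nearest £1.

At indifference, (EBIT − 105,000)(1 − t)/1,350,000 = (EBIT − 709,000)(1 − t)/640,000.
Cancelling (1 − t) and cross-multiplying: 640,000·(EBIT − 105,000) = 1,350,000·(EBIT − 709,000).
Solving, EBIT = (709,000·1,350,000 − 105,000·640,000) / (1,350,000 − 640,000) = 889,950,000,000 / 710,000 = 1,253,450.70.

£1,253,451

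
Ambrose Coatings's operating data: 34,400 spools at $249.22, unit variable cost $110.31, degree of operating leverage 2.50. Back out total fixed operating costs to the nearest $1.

Total contribution margin = 34,400 × $138.91 = $4,778,504.00.
Since DOL = CM ÷ EBIT, EBIT = $4,778,504.00 ÷ 2.50 = $1,911,401.60.
Fixed costs = CM − EBIT = $4,778,504.00 − $1,911,401.60 = $2,867,102.

$2,867,102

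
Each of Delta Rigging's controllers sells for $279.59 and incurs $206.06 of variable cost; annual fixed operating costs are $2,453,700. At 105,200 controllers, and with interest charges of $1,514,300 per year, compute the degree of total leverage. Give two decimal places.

2.05

Contribution at this volume is 105,200 × $73.53 = $7,735,356.00.
Subtracting fixed costs: EBIT = $7,735,356.00 − $2,453,700 = $5,281,656.00. Interest = $1,514,300.00, so EBIT − I = $3,767,356.00.
Degree of total leverage = total CM / (EBIT − interest) = $7,735,356.00 / $3,767,356.00 = 2.0533.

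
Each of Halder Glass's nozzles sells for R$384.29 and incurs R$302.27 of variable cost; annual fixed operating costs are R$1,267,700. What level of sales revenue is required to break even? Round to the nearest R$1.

R$5,939,581

CM per unit = R$384.29 − R$302.27 = R$82.02; CM ratio = R$82.02 / R$384.29 = 0.2134.
Break-even revenue = fixed costs × price ÷ CM = R$1,267,700 × R$384.29 ÷ R$82.02 = R$5,939,581.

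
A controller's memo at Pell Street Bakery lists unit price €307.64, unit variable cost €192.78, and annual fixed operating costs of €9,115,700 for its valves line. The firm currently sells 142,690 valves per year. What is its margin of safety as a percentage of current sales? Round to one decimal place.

44.4%

Unit CM = price − variable cost = €307.64 − €192.78 = €114.86. Break-even units = €9,115,700 ÷ €114.86 = 79,363.57; break-even revenue = 79,363.57 × €307.64 = €24,415,409.61.
Actual sales revenue = 142,690 × €307.64 = €43,897,151.60.
Margin of safety = (€43,897,151.60 − €24,415,409.61) ÷ €43,897,151.60 = 44.4%.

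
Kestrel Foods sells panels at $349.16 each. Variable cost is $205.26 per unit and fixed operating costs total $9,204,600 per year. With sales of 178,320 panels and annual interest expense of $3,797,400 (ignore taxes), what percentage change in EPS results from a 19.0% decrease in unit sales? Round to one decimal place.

-38.5%

Total contribution margin = 178,320 × $143.90 = $25,660,248.00.
Operating income = contribution − fixed costs = $25,660,248.00 − $9,204,600 = $16,455,648.00.
After interest of $3,797,400.00, pre-tax earnings = $12,658,248.00.
Degree of combined leverage = contribution ÷ (EBIT − I) = $25,660,248.00 ÷ $12,658,248.00 = 2.0272.
%ΔEPS = DCL × %ΔSales = 2.0272 × -19.0% = -38.5%.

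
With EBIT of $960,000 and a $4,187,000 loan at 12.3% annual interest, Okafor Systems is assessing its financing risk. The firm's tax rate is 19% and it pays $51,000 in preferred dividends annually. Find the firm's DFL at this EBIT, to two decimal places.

2.51

Annual interest charges come to $515,001.00.
Preferred dividends grossed up pre-tax: $51,000 / (1 − 0.19) = $62,962.96.
DFL = EBIT ÷ [EBIT − I − D_p/(1−t)] = $960,000 ÷ [$960,000 − $515,001.00 − $62,962.96] = $960,000 ÷ $382,036.04 = 2.5129.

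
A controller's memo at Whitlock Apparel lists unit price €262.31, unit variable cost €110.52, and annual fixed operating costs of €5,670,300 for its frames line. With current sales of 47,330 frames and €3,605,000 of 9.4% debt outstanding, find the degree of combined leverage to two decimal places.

Contribution at this volume is 47,330 × €151.79 = €7,184,220.70.
EBIT = €7,184,220.70 − €5,670,300 = €1,513,920.70. Interest = €338,870.00.
DOL = €7,184,220.70 ÷ €1,513,920.70 = 4.7454; DFL = €1,513,920.70 ÷ €1,175,050.70 = 1.2884.
DCL = DOL × DFL = 4.7454 × 1.2884 = 6.1140.

6.11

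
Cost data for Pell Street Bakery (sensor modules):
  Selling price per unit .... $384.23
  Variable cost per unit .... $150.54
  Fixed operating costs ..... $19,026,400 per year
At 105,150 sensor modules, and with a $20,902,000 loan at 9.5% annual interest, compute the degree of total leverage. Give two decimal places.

Total contribution margin = 105,150 × $233.69 = $24,572,503.50.
EBIT = $24,572,503.50 − $19,026,400 = $5,546,103.50. Interest = $1,985,690.00, so EBIT − I = $3,560,413.50.
Degree of total leverage = total CM / (EBIT − interest) = $24,572,503.50 / $3,560,413.50 = 6.9016.

6.90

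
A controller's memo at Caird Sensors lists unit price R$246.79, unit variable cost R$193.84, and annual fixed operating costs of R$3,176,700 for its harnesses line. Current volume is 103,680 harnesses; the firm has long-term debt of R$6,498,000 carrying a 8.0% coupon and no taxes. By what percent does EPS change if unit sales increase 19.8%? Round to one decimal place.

At 103,680 units, contribution = 103,680 × R$52.95 = R$5,489,856.00.
Subtracting fixed costs: EBIT = R$5,489,856.00 − R$3,176,700 = R$2,313,156.00.
After interest of R$519,840.00, pre-tax earnings = R$1,793,316.00.
DCL = total CM / (EBIT − I) = R$5,489,856.00 / R$1,793,316.00 = 3.0613.
%ΔEPS = DCL × %ΔSales = 3.0613 × +19.8% = +60.6%.

+60.6%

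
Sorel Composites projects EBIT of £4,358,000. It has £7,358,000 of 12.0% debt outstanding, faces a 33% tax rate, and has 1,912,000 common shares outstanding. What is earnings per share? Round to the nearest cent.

£1.22

Pre-tax income = £4,358,000 − £882,960.00 = £3,475,040.00.
Net income = £3,475,040.00 × (1 − 0.33) = £2,328,276.80.
EPS = £2,328,276.80 ÷ 1,912,000 = £1.22.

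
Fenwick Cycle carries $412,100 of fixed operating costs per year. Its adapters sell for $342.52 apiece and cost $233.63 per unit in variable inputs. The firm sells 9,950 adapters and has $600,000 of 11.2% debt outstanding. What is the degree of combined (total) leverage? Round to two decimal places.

Contribution at this volume is 9,950 × $108.89 = $1,083,455.50.
Subtracting fixed costs: EBIT = $1,083,455.50 − $412,100 = $671,355.50. Interest = $67,200.00, so EBIT − I = $604,155.50.
DCL = contribution ÷ (EBIT − I) = $1,083,455.50 ÷ $604,155.50 = 1.7933.

1.79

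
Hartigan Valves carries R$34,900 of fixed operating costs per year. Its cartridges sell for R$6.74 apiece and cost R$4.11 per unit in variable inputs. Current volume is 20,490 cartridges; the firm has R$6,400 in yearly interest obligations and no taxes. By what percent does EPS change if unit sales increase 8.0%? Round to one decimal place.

+34.2%

Contribution at this volume is 20,490 × R$2.63 = R$53,888.70.
EBIT = R$53,888.70 − R$34,900 = R$18,988.70.
After interest of R$6,400.00, pre-tax earnings = R$12,588.70.
DCL = total CM / (EBIT − I) = R$53,888.70 / R$12,588.70 = 4.2807.
%ΔEPS = DCL × %ΔSales = 4.2807 × +8.0% = +34.2%.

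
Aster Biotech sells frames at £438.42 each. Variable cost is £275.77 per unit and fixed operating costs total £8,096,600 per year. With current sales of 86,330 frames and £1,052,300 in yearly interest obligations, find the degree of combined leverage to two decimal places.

2.87

Contribution at this volume is 86,330 × £162.65 = £14,041,574.50.
Subtracting fixed costs: EBIT = £14,041,574.50 − £8,096,600 = £5,944,974.50. Interest = £1,052,300.00.
DOL = £14,041,574.50 ÷ £5,944,974.50 = 2.3619; DFL = £5,944,974.50 ÷ £4,892,674.50 = 1.2151.
DCL = DOL × DFL = 2.3619 × 1.2151 = 2.8699.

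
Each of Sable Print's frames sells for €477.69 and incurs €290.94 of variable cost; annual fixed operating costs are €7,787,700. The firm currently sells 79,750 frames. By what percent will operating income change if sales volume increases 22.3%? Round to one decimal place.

At 79,750 units, contribution = 79,750 × €186.75 = €14,893,312.50.
Subtracting fixed costs: EBIT = €14,893,312.50 − €7,787,700 = €7,105,612.50.
DOL = contribution ÷ EBIT = €14,893,312.50 ÷ €7,105,612.50 = 2.0960.
So EBIT moves 2.0960 × (+22.3%) = +46.7%.

+46.7%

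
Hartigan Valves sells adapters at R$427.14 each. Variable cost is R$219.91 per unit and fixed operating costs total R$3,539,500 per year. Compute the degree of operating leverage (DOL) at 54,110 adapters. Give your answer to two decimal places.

1.46

Total contribution margin = 54,110 × R$207.23 = R$11,213,215.30.
Subtracting fixed costs: EBIT = R$11,213,215.30 − R$3,539,500 = R$7,673,715.30.
So DOL = total CM / EBIT = R$11,213,215.30 / R$7,673,715.30 = 1.4612.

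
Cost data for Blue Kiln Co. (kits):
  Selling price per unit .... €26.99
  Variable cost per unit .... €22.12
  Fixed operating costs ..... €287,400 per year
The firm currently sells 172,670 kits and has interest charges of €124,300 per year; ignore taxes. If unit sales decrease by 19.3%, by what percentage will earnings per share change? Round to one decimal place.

-37.8%

Contribution at this volume is 172,670 × €4.87 = €840,902.90.
EBIT = €840,902.90 − €287,400 = €553,502.90.
After interest of €124,300.00, pre-tax earnings = €429,202.90.
Degree of combined leverage = contribution ÷ (EBIT − I) = €840,902.90 ÷ €429,202.90 = 1.9592.
%ΔEPS = DCL × %ΔSales = 1.9592 × -19.3% = -37.8%.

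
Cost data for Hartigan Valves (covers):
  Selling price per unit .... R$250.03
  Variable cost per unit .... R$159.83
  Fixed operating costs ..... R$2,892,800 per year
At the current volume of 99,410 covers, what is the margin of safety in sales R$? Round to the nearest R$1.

R$16,836,782

Contribution margin per unit = R$250.03 − R$159.83 = R$90.20. Break-even units = R$2,892,800 ÷ R$90.20 = 32,070.95; break-even revenue = 32,070.95 × R$250.03 = R$8,018,700.49.
Actual sales revenue = 99,410 × R$250.03 = R$24,855,482.30.
Margin of safety = R$24,855,482.30 − R$8,018,700.49 = R$16,836,782.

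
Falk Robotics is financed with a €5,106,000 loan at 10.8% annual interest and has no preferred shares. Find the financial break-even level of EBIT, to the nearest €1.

€551,448

Annual interest = 10.8% × €5,106,000 = €551,448.00.
With no preferred dividends, EPS = 0 when EBIT exactly covers interest, so the financial break-even EBIT is €551,448.00.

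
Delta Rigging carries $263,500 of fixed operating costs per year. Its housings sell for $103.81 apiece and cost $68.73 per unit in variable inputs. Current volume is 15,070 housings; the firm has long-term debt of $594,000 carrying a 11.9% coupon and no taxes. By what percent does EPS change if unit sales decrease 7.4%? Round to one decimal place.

At 15,070 units, contribution = 15,070 × $35.08 = $528,655.60.
Subtracting fixed costs: EBIT = $528,655.60 − $263,500 = $265,155.60.
Interest = $70,686.00, so EBIT − I = $194,469.60.
DCL = total CM / (EBIT − I) = $528,655.60 / $194,469.60 = 2.7184.
EPS therefore changes by 2.7184 × (-7.4%) = -20.1%.

-20.1%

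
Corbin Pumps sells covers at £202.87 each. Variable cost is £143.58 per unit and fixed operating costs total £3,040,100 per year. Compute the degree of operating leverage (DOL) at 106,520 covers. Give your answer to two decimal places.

Total contribution margin = 106,520 × £59.29 = £6,315,570.80.
Operating income = contribution − fixed costs = £6,315,570.80 − £3,040,100 = £3,275,470.80.
DOL = contribution ÷ EBIT = £6,315,570.80 ÷ £3,275,470.80 = 1.9281.

1.93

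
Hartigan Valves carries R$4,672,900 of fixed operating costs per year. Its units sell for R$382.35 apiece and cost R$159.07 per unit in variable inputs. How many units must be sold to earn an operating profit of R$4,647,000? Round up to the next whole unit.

Each unit contributes R$382.35 − R$159.07 = R$223.28.
Required volume = (fixed costs + target profit) ÷ CM = (R$4,672,900 + R$4,647,000) ÷ R$223.28 = 41,740.86, so 41,741 units.

41,741 units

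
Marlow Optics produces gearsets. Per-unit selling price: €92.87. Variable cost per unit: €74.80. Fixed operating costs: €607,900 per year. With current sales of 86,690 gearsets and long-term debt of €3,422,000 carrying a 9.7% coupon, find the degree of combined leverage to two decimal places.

At 86,690 units, contribution = 86,690 × €18.07 = €1,566,488.30.
EBIT = €1,566,488.30 − €607,900 = €958,588.30. Interest = €331,934.00.
DOL = €1,566,488.30 ÷ €958,588.30 = 1.6342; DFL = €958,588.30 ÷ €626,654.30 = 1.5297.
DCL = DOL × DFL = 1.6342 × 1.5297 = 2.4998.

2.50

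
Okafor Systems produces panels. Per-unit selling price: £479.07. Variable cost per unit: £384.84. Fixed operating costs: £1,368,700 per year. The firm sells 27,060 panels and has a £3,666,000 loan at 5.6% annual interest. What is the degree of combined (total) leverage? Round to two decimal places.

2.61

Total contribution margin = 27,060 × £94.23 = £2,549,863.80.
Operating income = contribution − fixed costs = £2,549,863.80 − £1,368,700 = £1,181,163.80. Interest = £205,296.00, so EBIT − I = £975,867.80.
DCL = contribution ÷ (EBIT − I) = £2,549,863.80 ÷ £975,867.80 = 2.6129.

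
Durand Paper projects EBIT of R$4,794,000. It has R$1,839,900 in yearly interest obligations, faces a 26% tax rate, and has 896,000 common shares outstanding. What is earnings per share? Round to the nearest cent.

R$2.44

Interest = R$1,839,900.00, so EBT = R$4,794,000 − R$1,839,900.00 = R$2,954,100.00.
Net income = R$2,954,100.00 × (1 − 0.26) = R$2,186,034.00.
Per share: R$2,186,034.00 / 896,000 shares = R$2.44.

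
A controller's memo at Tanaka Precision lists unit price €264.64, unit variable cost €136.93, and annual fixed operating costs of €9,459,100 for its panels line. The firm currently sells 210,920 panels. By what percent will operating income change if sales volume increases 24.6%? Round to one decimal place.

+37.9%

At 210,920 units, contribution = 210,920 × €127.71 = €26,936,593.20.
Operating income = contribution − fixed costs = €26,936,593.20 − €9,459,100 = €17,477,493.20.
So DOL = total CM / EBIT = €26,936,593.20 / €17,477,493.20 = 1.5412.
Operating income changes by 1.5412 × +24.6% = +37.9%.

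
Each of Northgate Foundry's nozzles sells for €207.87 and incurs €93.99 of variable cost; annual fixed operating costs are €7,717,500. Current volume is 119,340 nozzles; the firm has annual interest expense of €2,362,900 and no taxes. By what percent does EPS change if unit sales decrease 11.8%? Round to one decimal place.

-45.7%

Contribution at this volume is 119,340 × €113.88 = €13,590,439.20.
EBIT = €13,590,439.20 − €7,717,500 = €5,872,939.20.
Interest = €2,362,900.00, so EBIT − I = €3,510,039.20.
DCL = total CM / (EBIT − I) = €13,590,439.20 / €3,510,039.20 = 3.8719.
EPS therefore changes by 3.8719 × (-11.8%) = -45.7%.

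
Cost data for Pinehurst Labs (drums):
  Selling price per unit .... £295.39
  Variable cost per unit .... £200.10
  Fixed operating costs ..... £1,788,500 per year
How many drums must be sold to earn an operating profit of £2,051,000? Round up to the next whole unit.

Unit CM = price − variable cost = £295.39 − £200.10 = £95.29.
Units = (FC + target) / CM = (£1,788,500 + £2,051,000) / £95.29 = 40,292.79, so 40,293 drums.

40,293 drums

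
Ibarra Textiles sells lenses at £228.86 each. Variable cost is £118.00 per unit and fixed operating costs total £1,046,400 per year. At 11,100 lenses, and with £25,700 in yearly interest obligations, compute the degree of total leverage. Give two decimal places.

7.77

Contribution at this volume is 11,100 × £110.86 = £1,230,546.00.
EBIT = £1,230,546.00 − £1,046,400 = £184,146.00. Interest = £25,700.00.
DOL = £1,230,546.00 ÷ £184,146.00 = 6.6824; DFL = £184,146.00 ÷ £158,446.00 = 1.1622.
DCL = DOL × DFL = 6.6824 × 1.1622 = 7.7663.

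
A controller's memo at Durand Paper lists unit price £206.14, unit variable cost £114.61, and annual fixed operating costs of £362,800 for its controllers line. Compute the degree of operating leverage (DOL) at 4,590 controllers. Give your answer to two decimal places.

At 4,590 units, contribution = 4,590 × £91.53 = £420,122.70.
Operating income = contribution − fixed costs = £420,122.70 − £362,800 = £57,322.70.
DOL = contribution ÷ EBIT = £420,122.70 ÷ £57,322.70 = 7.3291.

7.33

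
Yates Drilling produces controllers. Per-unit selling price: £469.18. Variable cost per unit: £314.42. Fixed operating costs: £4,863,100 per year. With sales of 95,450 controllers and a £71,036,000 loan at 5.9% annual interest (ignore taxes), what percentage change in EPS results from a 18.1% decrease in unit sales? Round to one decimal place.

-46.8%

Total contribution margin = 95,450 × £154.76 = £14,771,842.00.
Subtracting fixed costs: EBIT = £14,771,842.00 − £4,863,100 = £9,908,742.00.
After interest of £4,191,124.00, pre-tax earnings = £5,717,618.00.
DCL = total CM / (EBIT − I) = £14,771,842.00 / £5,717,618.00 = 2.5836.
EPS therefore changes by 2.5836 × (-18.1%) = -46.8%.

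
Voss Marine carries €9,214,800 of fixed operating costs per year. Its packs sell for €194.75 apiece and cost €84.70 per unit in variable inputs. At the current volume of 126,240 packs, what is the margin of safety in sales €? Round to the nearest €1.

€8,278,268

Unit CM = price − variable cost = €194.75 − €84.70 = €110.05. Break-even units = €9,214,800 ÷ €110.05 = 83,732.85; break-even revenue = 83,732.85 × €194.75 = €16,306,972.29.
Current sales = 126,240 × €194.75 = €24,585,240.00.
Margin of safety = €24,585,240.00 − €16,306,972.29 = €8,278,268.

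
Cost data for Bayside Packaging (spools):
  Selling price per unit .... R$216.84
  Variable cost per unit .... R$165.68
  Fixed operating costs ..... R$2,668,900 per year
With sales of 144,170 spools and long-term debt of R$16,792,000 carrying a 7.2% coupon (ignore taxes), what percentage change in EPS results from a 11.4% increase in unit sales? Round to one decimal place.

Total contribution margin = 144,170 × R$51.16 = R$7,375,737.20.
Subtracting fixed costs: EBIT = R$7,375,737.20 − R$2,668,900 = R$4,706,837.20.
After interest of R$1,209,024.00, pre-tax earnings = R$3,497,813.20.
Degree of combined leverage = contribution ÷ (EBIT − I) = R$7,375,737.20 ÷ R$3,497,813.20 = 2.1087.
%ΔEPS = DCL × %ΔSales = 2.1087 × +11.4% = +24.0%.

+24.0%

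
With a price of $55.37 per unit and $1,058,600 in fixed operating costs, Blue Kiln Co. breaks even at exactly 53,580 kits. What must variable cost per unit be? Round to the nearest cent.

Contribution per unit must be FC / Q = $1,058,600 / 53,580 = $19.7574.
Hence VC = price − CM = $55.37 − $19.7574 = $35.61.

$35.61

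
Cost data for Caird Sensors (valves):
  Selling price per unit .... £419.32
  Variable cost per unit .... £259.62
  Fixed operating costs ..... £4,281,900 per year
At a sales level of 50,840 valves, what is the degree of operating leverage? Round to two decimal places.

At 50,840 units, contribution = 50,840 × £159.70 = £8,119,148.00.
Operating income = contribution − fixed costs = £8,119,148.00 − £4,281,900 = £3,837,248.00.
Degree of operating leverage = £8,119,148.00 / £3,837,248.00 = 2.1159.

2.12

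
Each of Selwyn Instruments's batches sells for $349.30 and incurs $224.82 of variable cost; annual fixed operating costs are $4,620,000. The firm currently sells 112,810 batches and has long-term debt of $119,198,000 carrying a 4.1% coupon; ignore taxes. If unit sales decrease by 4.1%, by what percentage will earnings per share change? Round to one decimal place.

-12.7%

Total contribution margin = 112,810 × $124.48 = $14,042,588.80.
Subtracting fixed costs: EBIT = $14,042,588.80 − $4,620,000 = $9,422,588.80.
Interest = $4,887,118.00, so EBIT − I = $4,535,470.80.
Degree of combined leverage = contribution ÷ (EBIT − I) = $14,042,588.80 ÷ $4,535,470.80 = 3.0962.
EPS therefore changes by 3.0962 × (-4.1%) = -12.7%.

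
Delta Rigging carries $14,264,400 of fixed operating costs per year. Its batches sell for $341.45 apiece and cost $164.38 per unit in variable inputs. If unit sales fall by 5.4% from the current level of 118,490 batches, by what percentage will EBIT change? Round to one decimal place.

At 118,490 units, contribution = 118,490 × $177.07 = $20,981,024.30.
EBIT = $20,981,024.30 − $14,264,400 = $6,716,624.30.
DOL = contribution ÷ EBIT = $20,981,024.30 ÷ $6,716,624.30 = 3.1237.
%ΔEBIT = DOL × %ΔSales = 3.1237 × -5.4% = -16.9%.

-16.9%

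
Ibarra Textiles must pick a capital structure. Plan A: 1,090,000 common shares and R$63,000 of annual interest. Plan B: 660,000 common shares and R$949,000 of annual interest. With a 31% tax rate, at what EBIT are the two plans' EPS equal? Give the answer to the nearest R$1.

R$2,308,907

Set EPS_A = EPS_B: (EBIT − R$63,000)(1 − 0.31) ÷ 1,090,000 = (EBIT − R$949,000)(1 − 0.31) ÷ 660,000.
Cancelling (1 − t) and cross-multiplying: 660,000·(EBIT − 63,000) = 1,090,000·(EBIT − 949,000).
EBIT × (1,090,000 − 660,000) = 949,000 × 1,090,000 − 63,000 × 660,000 = 992,830,000,000, so EBIT = 992,830,000,000 ÷ 430,000 = 2,308,906.98.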